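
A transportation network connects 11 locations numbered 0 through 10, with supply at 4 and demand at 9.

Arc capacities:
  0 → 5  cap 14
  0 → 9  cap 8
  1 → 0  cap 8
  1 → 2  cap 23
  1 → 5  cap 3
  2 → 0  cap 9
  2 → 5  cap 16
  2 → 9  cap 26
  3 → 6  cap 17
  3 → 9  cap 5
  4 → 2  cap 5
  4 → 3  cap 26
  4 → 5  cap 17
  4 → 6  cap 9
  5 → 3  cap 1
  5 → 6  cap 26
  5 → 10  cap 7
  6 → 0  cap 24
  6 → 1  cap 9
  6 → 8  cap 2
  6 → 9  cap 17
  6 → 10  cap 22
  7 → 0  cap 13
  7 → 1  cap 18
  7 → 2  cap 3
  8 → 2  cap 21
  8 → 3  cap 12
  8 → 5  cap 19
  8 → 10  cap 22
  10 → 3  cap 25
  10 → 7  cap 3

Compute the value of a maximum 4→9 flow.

Maximum flow value: 49

augment #1: 4→2→9 bottleneck 5, total now 5
augment #2: 4→3→9 bottleneck 5, total now 10
augment #3: 4→6→9 bottleneck 9, total now 19
augment #4: 4→3→6→9 bottleneck 8, total now 27
augment #5: 4→3→6→0→9 bottleneck 8, total now 35
augment #6: 4→3→6→1→2→9 bottleneck 1, total now 36
augment #7: 4→5→6→1→2→9 bottleneck 8, total now 44
augment #8: 4→5→6→8→2→9 bottleneck 2, total now 46
augment #9: 4→5→10→7→2→9 bottleneck 3, total now 49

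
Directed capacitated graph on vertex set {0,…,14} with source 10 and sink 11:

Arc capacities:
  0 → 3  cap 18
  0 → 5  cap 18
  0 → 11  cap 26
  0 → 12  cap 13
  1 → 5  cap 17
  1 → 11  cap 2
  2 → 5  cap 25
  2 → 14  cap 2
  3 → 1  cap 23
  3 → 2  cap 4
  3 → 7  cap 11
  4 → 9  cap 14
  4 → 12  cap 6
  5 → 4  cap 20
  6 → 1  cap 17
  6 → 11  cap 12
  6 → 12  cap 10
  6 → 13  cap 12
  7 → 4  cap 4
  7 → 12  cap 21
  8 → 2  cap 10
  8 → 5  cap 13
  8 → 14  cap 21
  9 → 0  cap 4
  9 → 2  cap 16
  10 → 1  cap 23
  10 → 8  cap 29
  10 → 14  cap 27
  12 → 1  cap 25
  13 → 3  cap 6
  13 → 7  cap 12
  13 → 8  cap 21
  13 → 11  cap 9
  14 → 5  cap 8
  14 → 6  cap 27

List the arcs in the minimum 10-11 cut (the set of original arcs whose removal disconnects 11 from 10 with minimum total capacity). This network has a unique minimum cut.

augment #1: 10→1→11 push 2
augment #2: 10→14→6→11 push 12
augment #3: 10→14→6→13→11 push 9
augment #4: 10→1→5→4→9→0→11 push 4
max flow = 27; residual-reachable set from 10 gives S-side
cut edges (S→T): {(1,11), (6,11), (9,0), (13,11)} total cap 27

Min-cut arcs: {(1,11), (6,11), (9,0), (13,11)} (total capacity 27)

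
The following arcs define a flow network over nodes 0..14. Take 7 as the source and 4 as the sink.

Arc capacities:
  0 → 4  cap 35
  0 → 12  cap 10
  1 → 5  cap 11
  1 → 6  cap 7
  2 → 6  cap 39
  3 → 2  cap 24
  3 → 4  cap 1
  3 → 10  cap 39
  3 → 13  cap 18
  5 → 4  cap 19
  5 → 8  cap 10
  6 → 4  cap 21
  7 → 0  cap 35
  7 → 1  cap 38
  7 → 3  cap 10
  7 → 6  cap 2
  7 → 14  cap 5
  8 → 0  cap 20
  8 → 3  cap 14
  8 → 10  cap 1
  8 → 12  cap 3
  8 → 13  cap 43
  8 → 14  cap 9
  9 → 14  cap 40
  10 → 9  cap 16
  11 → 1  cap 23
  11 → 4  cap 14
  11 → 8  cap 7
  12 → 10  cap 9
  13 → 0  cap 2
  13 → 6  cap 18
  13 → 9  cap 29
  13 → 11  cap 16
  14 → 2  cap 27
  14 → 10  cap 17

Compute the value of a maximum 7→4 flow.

Maximum flow value: 70

augment #1: 7→0→4 bottleneck 35, total now 35
augment #2: 7→3→4 bottleneck 1, total now 36
augment #3: 7→6→4 bottleneck 2, total now 38
augment #4: 7→1→5→4 bottleneck 11, total now 49
augment #5: 7→1→6→4 bottleneck 7, total now 56
augment #6: 7→3→2→6→4 bottleneck 9, total now 65
augment #7: 7→14→2→6→4 bottleneck 3, total now 68
augment #8: 7→14→2→3→13→11→4 bottleneck 2, total now 70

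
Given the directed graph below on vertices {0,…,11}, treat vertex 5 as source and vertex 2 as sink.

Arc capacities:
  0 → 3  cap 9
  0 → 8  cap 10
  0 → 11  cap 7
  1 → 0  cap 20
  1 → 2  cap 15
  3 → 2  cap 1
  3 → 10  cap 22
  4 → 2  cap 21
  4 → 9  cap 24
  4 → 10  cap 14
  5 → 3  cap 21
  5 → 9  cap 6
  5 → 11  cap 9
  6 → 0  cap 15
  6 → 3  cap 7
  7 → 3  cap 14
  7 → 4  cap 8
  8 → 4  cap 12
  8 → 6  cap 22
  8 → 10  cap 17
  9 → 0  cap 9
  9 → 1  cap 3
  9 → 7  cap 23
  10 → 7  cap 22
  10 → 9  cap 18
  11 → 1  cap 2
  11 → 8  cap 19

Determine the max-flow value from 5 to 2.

augment #1: 5→3→2 bottleneck 1, total now 1
augment #2: 5→9→1→2 bottleneck 3, total now 4
augment #3: 5→11→1→2 bottleneck 2, total now 6
augment #4: 5→9→7→4→2 bottleneck 3, total now 9
augment #5: 5→11→8→4→2 bottleneck 7, total now 16
augment #6: 5→3→10→7→4→2 bottleneck 5, total now 21
augment #7: 5→3→10→9→0→8→4→2 bottleneck 5, total now 26

Maximum flow value: 26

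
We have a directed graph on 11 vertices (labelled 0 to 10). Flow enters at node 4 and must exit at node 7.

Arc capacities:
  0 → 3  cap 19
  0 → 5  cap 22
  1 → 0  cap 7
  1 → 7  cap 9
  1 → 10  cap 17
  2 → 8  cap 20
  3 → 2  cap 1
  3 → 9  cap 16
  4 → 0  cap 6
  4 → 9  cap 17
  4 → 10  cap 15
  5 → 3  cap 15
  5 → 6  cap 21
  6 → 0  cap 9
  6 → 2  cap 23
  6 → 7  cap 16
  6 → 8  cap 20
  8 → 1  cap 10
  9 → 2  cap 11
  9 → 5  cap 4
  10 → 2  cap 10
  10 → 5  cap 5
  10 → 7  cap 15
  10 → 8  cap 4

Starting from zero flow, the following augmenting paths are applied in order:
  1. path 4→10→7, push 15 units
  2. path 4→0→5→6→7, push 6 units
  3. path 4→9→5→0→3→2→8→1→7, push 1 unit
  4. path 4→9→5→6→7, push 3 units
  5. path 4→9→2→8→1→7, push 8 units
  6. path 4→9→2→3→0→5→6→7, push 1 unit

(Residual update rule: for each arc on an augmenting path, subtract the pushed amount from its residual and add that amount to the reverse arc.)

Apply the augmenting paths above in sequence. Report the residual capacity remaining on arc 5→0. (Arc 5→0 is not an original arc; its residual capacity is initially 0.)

Residual capacity of (5,0): 6

after path 1 (4→10→7, push 15): res(5,0)=0
after path 2 (4→0→5→6→7, push 6): res(5,0)=6
after path 3 (4→9→5→0→3→2→8→1→7, push 1): res(5,0)=5
after path 4 (4→9→5→6→7, push 3): res(5,0)=5
after path 5 (4→9→2→8→1→7, push 8): res(5,0)=5
after path 6 (4→9→2→3→0→5→6→7, push 1): res(5,0)=6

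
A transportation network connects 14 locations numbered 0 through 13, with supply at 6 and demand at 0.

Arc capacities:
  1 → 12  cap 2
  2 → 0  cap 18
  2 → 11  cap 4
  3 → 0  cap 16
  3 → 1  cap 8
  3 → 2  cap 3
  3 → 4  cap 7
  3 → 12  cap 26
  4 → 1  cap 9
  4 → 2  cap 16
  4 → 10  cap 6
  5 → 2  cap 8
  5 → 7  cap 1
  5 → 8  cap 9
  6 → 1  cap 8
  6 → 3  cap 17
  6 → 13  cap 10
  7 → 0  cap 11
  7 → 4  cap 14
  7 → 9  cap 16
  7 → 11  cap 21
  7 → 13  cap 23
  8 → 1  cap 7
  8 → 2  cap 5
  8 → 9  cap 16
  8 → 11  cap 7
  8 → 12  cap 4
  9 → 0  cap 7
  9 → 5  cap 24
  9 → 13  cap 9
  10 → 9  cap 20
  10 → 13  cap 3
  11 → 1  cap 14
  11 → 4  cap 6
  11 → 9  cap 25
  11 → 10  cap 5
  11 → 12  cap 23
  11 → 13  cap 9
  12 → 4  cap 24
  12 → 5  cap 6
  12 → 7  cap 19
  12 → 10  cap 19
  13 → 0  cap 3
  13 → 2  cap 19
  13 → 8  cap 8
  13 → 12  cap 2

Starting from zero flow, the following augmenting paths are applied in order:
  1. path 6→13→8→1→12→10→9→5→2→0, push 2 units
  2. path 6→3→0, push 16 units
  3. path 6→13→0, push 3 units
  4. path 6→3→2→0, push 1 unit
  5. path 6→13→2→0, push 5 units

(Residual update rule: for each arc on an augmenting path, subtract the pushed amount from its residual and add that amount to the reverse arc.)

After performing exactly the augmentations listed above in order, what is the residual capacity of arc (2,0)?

after path 1 (6→13→8→1→12→10→9→5→2→0, push 2): res(2,0)=16
after path 2 (6→3→0, push 16): res(2,0)=16
after path 3 (6→13→0, push 3): res(2,0)=16
after path 4 (6→3→2→0, push 1): res(2,0)=15
after path 5 (6→13→2→0, push 5): res(2,0)=10

Residual capacity of (2,0): 10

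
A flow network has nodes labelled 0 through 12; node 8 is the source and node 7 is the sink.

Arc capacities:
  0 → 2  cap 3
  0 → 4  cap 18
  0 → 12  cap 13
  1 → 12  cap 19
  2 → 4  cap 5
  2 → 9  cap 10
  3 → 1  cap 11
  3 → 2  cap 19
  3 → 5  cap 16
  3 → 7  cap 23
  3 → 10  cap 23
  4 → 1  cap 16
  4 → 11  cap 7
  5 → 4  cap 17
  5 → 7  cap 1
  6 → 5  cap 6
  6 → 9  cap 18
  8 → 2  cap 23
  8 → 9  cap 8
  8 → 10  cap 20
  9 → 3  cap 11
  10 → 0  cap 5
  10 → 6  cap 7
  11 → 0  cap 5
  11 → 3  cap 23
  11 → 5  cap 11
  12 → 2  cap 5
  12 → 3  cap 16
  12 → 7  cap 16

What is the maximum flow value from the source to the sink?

augment #1: 8→9→3→7 bottleneck 8, total now 8
augment #2: 8→2→9→3→7 bottleneck 3, total now 11
augment #3: 8→10→0→12→7 bottleneck 5, total now 16
augment #4: 8→10→6→5→7 bottleneck 1, total now 17
augment #5: 8→2→4→1→12→7 bottleneck 5, total now 22
augment #6: 8→10→6→5→4→1→12→7 bottleneck 5, total now 27

Maximum flow value: 27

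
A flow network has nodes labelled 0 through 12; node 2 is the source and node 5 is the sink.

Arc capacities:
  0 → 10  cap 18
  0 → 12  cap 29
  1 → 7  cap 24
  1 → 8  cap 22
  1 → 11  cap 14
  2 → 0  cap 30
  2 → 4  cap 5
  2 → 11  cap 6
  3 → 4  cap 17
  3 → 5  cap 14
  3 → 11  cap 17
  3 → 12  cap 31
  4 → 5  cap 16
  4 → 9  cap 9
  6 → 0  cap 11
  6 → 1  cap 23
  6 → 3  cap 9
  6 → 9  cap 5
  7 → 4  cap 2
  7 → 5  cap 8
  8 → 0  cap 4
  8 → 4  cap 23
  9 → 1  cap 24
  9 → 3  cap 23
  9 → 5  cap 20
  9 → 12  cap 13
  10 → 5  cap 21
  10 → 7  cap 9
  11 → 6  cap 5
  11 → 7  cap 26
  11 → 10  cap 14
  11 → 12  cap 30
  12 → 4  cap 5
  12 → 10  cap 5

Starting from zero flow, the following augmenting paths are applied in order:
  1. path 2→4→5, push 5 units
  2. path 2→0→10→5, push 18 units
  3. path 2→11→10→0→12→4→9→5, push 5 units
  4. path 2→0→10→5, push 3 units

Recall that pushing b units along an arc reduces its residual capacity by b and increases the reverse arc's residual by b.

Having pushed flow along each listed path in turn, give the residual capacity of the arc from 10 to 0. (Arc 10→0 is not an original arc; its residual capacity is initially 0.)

Residual capacity of (10,0): 16

after path 1 (2→4→5, push 5): res(10,0)=0
after path 2 (2→0→10→5, push 18): res(10,0)=18
after path 3 (2→11→10→0→12→4→9→5, push 5): res(10,0)=13
after path 4 (2→0→10→5, push 3): res(10,0)=16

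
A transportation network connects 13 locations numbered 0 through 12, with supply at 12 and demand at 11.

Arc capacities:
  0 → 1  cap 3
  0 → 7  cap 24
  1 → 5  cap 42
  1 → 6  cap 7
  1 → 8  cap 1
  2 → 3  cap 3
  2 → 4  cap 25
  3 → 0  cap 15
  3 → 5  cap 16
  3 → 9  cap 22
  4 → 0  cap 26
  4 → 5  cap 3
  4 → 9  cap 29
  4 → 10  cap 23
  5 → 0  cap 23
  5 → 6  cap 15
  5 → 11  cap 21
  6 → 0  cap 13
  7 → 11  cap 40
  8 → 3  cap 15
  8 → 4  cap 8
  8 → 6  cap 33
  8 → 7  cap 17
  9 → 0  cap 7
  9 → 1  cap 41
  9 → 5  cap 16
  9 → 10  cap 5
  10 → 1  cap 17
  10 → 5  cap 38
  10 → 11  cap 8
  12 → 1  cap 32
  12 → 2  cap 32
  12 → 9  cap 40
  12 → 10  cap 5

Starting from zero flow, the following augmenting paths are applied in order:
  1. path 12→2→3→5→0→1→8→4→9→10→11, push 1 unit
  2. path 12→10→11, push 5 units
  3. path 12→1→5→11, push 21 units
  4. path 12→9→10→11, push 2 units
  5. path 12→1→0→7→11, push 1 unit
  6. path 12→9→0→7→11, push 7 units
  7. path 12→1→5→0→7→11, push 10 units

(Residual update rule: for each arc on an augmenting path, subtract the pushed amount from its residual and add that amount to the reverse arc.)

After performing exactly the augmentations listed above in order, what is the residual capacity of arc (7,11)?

Residual capacity of (7,11): 22

after path 1 (12→2→3→5→0→1→8→4→9→10→11, push 1): res(7,11)=40
after path 2 (12→10→11, push 5): res(7,11)=40
after path 3 (12→1→5→11, push 21): res(7,11)=40
after path 4 (12→9→10→11, push 2): res(7,11)=40
after path 5 (12→1→0→7→11, push 1): res(7,11)=39
after path 6 (12→9→0→7→11, push 7): res(7,11)=32
after path 7 (12→1→5→0→7→11, push 10): res(7,11)=22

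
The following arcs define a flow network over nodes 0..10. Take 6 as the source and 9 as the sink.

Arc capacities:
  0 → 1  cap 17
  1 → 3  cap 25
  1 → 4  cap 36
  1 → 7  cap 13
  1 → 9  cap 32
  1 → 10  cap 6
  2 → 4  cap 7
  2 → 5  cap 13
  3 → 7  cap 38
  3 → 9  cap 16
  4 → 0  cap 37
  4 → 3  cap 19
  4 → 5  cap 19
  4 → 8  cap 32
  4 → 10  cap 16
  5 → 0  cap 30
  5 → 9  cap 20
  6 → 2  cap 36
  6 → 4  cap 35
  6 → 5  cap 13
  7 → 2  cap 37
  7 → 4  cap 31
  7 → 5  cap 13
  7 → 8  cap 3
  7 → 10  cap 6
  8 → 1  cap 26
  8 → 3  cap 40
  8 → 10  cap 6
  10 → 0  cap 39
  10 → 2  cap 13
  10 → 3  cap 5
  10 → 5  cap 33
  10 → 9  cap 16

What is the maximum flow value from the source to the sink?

Maximum flow value: 68

augment #1: 6→5→9 bottleneck 13, total now 13
augment #2: 6→2→5→9 bottleneck 7, total now 20
augment #3: 6→4→3→9 bottleneck 16, total now 36
augment #4: 6→4→10→9 bottleneck 16, total now 52
augment #5: 6→4→0→1→9 bottleneck 3, total now 55
augment #6: 6→2→4→0→1→9 bottleneck 7, total now 62
augment #7: 6→2→5→0→1→9 bottleneck 6, total now 68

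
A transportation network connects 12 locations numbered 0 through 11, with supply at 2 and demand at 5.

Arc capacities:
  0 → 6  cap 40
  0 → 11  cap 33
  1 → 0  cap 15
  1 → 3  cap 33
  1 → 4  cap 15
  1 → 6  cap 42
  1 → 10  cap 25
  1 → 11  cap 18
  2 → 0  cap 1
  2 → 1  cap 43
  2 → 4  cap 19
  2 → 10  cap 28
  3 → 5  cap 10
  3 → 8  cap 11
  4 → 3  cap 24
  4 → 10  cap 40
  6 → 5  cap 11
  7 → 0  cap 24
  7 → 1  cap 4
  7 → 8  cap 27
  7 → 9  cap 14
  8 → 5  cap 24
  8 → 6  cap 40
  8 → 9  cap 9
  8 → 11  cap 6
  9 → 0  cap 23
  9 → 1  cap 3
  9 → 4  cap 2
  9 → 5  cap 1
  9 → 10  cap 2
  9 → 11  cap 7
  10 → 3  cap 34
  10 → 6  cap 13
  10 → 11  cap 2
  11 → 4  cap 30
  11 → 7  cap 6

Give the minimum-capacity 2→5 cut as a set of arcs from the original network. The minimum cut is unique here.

augment #1: 2→0→6→5 push 1
augment #2: 2→1→3→5 push 10
augment #3: 2→1→6→5 push 10
augment #4: 2→1→3→8→5 push 11
augment #5: 2→1→11→7→8→5 push 6
max flow = 38; residual-reachable set from 2 gives S-side
cut edges (S→T): {(3,5), (3,8), (6,5), (11,7)} total cap 38

Min-cut arcs: {(3,5), (3,8), (6,5), (11,7)} (total capacity 38)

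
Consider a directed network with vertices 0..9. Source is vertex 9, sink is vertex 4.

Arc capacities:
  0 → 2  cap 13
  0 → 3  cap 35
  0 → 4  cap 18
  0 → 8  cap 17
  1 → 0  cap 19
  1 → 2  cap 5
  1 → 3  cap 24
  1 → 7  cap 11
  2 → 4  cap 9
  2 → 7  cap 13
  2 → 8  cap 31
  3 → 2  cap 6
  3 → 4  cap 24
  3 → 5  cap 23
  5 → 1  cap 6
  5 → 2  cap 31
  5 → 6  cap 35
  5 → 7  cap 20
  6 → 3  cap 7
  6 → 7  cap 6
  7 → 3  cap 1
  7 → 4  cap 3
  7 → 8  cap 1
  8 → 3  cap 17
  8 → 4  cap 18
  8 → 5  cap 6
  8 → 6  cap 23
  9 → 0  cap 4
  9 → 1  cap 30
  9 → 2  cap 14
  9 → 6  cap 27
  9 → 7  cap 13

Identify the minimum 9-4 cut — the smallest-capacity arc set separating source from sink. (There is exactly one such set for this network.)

augment #1: 9→0→4 push 4
augment #2: 9→2→4 push 9
augment #3: 9→7→4 push 3
augment #4: 9→1→0→4 push 14
augment #5: 9→1→3→4 push 16
augment #6: 9→2→8→4 push 5
augment #7: 9→6→3→4 push 7
augment #8: 9→7→3→4 push 1
augment #9: 9→7→8→4 push 1
max flow = 60; residual-reachable set from 9 gives S-side
cut edges (S→T): {(6,3), (7,3), (7,4), (7,8), (9,0), (9,1), (9,2)} total cap 60

Min-cut arcs: {(6,3), (7,3), (7,4), (7,8), (9,0), (9,1), (9,2)} (total capacity 60)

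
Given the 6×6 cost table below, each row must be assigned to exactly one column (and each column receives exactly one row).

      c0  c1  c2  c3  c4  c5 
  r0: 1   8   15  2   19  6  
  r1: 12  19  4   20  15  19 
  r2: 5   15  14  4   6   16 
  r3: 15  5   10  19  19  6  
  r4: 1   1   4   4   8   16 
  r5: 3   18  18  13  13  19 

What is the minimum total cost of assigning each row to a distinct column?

Minimum assignment cost: 22

optimal assignment: row0→col3 (cost 2), row1→col2 (cost 4), row2→col4 (cost 6), row3→col5 (cost 6), row4→col1 (cost 1), row5→col0 (cost 3)
total = 2 + 4 + 6 + 6 + 1 + 3 = 22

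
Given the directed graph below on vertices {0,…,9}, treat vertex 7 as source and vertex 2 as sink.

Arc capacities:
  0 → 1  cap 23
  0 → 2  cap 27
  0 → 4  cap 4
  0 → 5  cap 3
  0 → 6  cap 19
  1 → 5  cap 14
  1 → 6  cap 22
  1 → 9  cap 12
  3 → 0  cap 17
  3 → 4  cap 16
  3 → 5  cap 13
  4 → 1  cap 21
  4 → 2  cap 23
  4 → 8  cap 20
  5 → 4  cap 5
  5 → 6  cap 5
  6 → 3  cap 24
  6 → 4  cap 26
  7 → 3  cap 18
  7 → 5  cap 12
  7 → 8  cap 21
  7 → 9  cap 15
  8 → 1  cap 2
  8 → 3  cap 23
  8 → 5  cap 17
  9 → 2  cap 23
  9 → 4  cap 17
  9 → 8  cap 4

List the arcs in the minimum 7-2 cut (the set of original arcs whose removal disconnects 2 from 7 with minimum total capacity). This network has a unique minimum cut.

Min-cut arcs: {(3,0), (3,4), (5,4), (5,6), (7,9), (8,1)} (total capacity 60)

augment #1: 7→9→2 push 15
augment #2: 7→3→0→2 push 17
augment #3: 7→3→4→2 push 1
augment #4: 7→5→4→2 push 5
augment #5: 7→5→6→4→2 push 5
augment #6: 7→8→1→9→2 push 2
augment #7: 7→8→3→4→2 push 12
augment #8: 7→8→3→4→1→9→2 push 3
max flow = 60; residual-reachable set from 7 gives S-side
cut edges (S→T): {(3,0), (3,4), (5,4), (5,6), (7,9), (8,1)} total cap 60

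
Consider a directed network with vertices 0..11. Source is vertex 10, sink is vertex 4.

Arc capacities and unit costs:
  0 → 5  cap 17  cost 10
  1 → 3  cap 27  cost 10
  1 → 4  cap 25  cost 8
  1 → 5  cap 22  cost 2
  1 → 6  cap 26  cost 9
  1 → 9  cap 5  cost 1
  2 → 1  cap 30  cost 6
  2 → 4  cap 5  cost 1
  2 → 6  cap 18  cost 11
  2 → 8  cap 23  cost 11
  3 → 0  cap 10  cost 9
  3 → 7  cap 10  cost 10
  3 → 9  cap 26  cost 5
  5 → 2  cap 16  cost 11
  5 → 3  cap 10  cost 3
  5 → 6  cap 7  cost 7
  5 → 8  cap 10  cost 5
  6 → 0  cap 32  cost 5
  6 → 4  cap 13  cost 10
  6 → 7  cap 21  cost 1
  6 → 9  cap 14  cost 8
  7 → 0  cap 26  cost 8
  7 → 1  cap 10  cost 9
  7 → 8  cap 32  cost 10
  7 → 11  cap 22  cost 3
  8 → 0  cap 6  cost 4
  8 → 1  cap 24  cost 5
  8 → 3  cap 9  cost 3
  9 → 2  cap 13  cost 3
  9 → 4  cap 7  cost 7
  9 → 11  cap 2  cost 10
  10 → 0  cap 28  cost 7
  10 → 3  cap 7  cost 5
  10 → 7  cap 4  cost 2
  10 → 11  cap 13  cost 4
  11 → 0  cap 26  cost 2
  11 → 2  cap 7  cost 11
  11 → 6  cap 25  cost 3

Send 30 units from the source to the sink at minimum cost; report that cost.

shortest-cost path #1: 10→3→9→2→4 push 5 @ unit cost 14 (adds 70)
shortest-cost path #2: 10→11→6→4 push 13 @ unit cost 17 (adds 221)
shortest-cost path #3: 10→3→9→4 push 2 @ unit cost 17 (adds 34)
shortest-cost path #4: 10→7→1→4 push 4 @ unit cost 19 (adds 76)
shortest-cost path #5: 10→0→5→2→9→4 push 5 @ unit cost 32 (adds 160)
shortest-cost path #6: 10→0→5→8→1→4 push 1 @ unit cost 35 (adds 35)
total cost = 596

Minimum cost for 30 units: 596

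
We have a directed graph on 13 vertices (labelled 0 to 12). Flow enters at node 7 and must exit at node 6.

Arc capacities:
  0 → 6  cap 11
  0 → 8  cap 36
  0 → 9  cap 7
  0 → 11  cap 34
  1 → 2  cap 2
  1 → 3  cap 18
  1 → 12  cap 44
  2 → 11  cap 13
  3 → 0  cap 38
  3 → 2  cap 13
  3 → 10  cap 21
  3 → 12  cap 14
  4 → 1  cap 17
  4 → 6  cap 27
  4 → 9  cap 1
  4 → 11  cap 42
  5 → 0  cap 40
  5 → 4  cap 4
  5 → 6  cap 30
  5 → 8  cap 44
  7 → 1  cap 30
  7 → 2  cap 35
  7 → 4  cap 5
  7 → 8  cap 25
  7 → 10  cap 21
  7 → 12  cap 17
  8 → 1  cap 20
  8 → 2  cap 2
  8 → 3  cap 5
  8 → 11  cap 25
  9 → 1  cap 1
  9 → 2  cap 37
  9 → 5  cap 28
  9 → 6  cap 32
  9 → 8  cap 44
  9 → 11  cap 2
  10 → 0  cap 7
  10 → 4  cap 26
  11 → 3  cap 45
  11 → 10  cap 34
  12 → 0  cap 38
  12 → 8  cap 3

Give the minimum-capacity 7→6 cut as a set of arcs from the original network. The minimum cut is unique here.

Min-cut arcs: {(0,6), (0,9), (4,6), (4,9)} (total capacity 46)

augment #1: 7→4→6 push 5
augment #2: 7→10→0→6 push 7
augment #3: 7→10→4→6 push 14
augment #4: 7→12→0→6 push 4
augment #5: 7→12→0→9→6 push 7
augment #6: 7→1→3→10→4→6 push 8
augment #7: 7→1→3→10→4→9→6 push 1
max flow = 46; residual-reachable set from 7 gives S-side
cut edges (S→T): {(0,6), (0,9), (4,6), (4,9)} total cap 46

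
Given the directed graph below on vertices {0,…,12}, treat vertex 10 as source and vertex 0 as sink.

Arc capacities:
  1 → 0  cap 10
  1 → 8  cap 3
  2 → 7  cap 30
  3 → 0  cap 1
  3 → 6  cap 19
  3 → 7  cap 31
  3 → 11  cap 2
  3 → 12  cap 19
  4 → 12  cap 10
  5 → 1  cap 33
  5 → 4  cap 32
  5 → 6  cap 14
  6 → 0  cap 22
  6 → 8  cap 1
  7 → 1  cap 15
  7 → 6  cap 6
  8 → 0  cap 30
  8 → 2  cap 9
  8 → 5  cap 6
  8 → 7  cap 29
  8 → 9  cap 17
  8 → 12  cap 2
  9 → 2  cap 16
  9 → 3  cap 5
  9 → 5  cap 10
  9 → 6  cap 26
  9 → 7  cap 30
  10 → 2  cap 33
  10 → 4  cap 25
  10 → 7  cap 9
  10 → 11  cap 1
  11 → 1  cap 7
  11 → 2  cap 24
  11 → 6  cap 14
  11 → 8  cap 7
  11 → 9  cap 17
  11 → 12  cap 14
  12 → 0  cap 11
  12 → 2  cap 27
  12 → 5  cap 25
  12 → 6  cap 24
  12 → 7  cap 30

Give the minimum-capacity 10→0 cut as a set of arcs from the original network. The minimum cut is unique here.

Min-cut arcs: {(1,0), (1,8), (4,12), (7,6), (10,11)} (total capacity 30)

augment #1: 10→4→12→0 push 10
augment #2: 10→7→1→0 push 9
augment #3: 10→11→1→0 push 1
augment #4: 10→2→7→6→0 push 6
augment #5: 10→2→7→1→8→0 push 3
augment #6: 10→2→7→1→11→6→0 push 1
max flow = 30; residual-reachable set from 10 gives S-side
cut edges (S→T): {(1,0), (1,8), (4,12), (7,6), (10,11)} total cap 30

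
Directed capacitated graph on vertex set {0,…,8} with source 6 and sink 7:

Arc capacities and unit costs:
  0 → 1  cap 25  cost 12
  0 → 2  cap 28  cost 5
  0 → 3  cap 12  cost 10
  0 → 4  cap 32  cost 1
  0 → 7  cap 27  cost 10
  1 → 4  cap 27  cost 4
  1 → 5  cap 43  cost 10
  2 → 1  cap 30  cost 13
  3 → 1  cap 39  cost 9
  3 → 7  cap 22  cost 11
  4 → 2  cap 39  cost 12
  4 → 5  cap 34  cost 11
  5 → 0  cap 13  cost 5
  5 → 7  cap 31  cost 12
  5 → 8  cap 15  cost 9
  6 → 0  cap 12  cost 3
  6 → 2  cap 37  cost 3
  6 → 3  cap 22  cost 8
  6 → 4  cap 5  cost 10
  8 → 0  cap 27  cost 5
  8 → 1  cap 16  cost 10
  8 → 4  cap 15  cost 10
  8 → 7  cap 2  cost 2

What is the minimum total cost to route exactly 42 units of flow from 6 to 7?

Minimum cost for 42 units: 851

shortest-cost path #1: 6→0→7 push 12 @ unit cost 13 (adds 156)
shortest-cost path #2: 6→3→7 push 22 @ unit cost 19 (adds 418)
shortest-cost path #3: 6→4→5→8→7 push 2 @ unit cost 32 (adds 64)
shortest-cost path #4: 6→4→5→7 push 3 @ unit cost 33 (adds 99)
shortest-cost path #5: 6→2→1→5→7 push 3 @ unit cost 38 (adds 114)
total cost = 851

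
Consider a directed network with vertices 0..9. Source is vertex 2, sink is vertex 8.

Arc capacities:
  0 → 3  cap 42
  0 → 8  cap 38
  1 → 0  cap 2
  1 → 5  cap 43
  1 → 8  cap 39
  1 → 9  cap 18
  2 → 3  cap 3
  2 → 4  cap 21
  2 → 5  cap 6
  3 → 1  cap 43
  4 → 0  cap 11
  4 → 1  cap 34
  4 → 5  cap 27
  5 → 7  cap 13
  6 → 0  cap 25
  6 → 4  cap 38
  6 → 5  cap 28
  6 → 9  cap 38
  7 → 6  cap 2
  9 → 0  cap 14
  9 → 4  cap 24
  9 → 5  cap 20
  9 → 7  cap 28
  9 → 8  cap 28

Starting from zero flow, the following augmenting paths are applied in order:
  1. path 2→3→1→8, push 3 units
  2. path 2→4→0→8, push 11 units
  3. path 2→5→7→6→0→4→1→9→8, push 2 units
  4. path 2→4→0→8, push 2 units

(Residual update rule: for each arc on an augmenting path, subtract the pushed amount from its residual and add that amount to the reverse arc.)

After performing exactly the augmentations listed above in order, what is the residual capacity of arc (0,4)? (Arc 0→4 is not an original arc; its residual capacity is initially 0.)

after path 1 (2→3→1→8, push 3): res(0,4)=0
after path 2 (2→4→0→8, push 11): res(0,4)=11
after path 3 (2→5→7→6→0→4→1→9→8, push 2): res(0,4)=9
after path 4 (2→4→0→8, push 2): res(0,4)=11

Residual capacity of (0,4): 11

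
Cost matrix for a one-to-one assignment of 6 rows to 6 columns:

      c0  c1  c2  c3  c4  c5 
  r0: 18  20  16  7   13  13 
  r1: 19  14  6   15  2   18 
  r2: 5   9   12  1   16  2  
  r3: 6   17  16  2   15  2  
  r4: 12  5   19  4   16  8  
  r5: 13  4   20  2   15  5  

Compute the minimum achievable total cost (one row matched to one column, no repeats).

optimal assignment: row0→col2 (cost 16), row1→col4 (cost 2), row2→col0 (cost 5), row3→col5 (cost 2), row4→col1 (cost 5), row5→col3 (cost 2)
total = 16 + 2 + 5 + 2 + 5 + 2 = 32

Minimum assignment cost: 32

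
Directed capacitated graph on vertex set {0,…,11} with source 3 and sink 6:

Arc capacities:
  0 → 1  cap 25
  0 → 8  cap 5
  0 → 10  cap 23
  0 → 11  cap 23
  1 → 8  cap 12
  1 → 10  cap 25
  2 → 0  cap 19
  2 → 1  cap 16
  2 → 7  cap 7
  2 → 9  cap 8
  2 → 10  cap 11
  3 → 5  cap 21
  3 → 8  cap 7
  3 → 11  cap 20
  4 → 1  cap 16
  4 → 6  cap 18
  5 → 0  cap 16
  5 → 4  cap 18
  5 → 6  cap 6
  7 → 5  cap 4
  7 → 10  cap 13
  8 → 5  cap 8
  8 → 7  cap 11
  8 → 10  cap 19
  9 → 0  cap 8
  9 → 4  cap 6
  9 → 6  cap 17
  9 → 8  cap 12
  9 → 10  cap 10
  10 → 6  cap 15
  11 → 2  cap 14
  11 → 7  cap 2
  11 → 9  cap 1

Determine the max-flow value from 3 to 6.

augment #1: 3→5→6 bottleneck 6, total now 6
augment #2: 3→5→4→6 bottleneck 15, total now 21
augment #3: 3→8→10→6 bottleneck 7, total now 28
augment #4: 3→11→9→6 bottleneck 1, total now 29
augment #5: 3→11→2→9→6 bottleneck 8, total now 37
augment #6: 3→11→2→10→6 bottleneck 6, total now 43
augment #7: 3→11→7→10→6 bottleneck 2, total now 45

Maximum flow value: 45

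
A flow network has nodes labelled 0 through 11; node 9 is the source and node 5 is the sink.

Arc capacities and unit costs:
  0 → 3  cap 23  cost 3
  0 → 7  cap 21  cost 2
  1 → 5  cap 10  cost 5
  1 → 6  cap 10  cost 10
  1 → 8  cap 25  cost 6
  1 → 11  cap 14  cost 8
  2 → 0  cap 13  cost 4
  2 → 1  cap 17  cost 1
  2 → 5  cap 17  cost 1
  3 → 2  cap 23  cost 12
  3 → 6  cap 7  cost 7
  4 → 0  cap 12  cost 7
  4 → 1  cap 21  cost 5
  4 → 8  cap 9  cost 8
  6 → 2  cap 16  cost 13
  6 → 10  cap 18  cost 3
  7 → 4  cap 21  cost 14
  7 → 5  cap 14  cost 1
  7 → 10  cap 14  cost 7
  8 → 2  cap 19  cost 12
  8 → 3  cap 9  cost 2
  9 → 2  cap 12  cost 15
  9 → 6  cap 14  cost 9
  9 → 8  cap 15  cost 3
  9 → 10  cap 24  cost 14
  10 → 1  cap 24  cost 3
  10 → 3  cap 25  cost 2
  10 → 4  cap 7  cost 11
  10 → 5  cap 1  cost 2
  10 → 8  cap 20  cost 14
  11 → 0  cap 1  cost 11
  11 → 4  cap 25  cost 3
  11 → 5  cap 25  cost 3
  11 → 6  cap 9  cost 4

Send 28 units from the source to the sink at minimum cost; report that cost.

Minimum cost for 28 units: 486

shortest-cost path #1: 9→6→10→5 push 1 @ unit cost 14 (adds 14)
shortest-cost path #2: 9→2→5 push 12 @ unit cost 16 (adds 192)
shortest-cost path #3: 9→8→2→5 push 5 @ unit cost 16 (adds 80)
shortest-cost path #4: 9→6→10→1→5 push 10 @ unit cost 20 (adds 200)
total cost = 486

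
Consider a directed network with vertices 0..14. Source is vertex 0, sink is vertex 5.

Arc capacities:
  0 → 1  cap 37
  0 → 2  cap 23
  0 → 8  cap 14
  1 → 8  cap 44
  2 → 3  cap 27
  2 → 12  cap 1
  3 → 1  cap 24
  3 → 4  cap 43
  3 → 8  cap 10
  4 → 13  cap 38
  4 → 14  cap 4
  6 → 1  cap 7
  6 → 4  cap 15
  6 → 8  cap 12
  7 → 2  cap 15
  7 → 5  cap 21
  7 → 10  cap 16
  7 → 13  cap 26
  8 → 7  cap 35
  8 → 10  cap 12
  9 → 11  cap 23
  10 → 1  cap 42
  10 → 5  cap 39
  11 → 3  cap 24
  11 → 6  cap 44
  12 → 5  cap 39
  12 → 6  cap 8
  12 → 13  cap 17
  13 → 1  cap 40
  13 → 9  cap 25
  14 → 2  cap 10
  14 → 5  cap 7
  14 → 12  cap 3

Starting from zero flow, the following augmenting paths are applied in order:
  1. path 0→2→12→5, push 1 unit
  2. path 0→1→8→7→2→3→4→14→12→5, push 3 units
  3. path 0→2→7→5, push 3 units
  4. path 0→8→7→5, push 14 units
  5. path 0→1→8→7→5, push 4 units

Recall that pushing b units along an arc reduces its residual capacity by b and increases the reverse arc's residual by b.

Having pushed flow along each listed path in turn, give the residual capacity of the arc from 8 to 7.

Residual capacity of (8,7): 14

after path 1 (0→2→12→5, push 1): res(8,7)=35
after path 2 (0→1→8→7→2→3→4→14→12→5, push 3): res(8,7)=32
after path 3 (0→2→7→5, push 3): res(8,7)=32
after path 4 (0→8→7→5, push 14): res(8,7)=18
after path 5 (0→1→8→7→5, push 4): res(8,7)=14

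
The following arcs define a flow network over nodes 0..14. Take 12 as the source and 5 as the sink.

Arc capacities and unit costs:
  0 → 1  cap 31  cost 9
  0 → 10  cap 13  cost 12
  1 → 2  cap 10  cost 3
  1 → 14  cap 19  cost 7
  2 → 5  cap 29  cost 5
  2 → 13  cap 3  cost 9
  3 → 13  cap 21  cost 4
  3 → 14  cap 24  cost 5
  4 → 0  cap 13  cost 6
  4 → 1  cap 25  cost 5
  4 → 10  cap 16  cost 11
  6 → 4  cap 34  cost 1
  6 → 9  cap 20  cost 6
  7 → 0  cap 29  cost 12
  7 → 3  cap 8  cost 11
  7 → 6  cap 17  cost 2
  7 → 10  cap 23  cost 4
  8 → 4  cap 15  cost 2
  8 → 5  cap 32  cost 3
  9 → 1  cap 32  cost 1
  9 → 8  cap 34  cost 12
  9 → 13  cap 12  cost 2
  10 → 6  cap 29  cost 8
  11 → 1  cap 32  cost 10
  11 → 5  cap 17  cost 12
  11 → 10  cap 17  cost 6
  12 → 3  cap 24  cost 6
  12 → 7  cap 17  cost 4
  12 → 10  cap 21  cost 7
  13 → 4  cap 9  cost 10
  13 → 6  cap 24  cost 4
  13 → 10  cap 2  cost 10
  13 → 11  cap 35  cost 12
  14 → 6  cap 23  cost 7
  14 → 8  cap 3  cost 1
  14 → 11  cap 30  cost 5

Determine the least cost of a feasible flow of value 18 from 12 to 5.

shortest-cost path #1: 12→3→14→8→5 push 3 @ unit cost 15 (adds 45)
shortest-cost path #2: 12→7→6→4→1→2→5 push 10 @ unit cost 20 (adds 200)
shortest-cost path #3: 12→7→6→9→8→5 push 5 @ unit cost 27 (adds 135)
total cost = 380

Minimum cost for 18 units: 380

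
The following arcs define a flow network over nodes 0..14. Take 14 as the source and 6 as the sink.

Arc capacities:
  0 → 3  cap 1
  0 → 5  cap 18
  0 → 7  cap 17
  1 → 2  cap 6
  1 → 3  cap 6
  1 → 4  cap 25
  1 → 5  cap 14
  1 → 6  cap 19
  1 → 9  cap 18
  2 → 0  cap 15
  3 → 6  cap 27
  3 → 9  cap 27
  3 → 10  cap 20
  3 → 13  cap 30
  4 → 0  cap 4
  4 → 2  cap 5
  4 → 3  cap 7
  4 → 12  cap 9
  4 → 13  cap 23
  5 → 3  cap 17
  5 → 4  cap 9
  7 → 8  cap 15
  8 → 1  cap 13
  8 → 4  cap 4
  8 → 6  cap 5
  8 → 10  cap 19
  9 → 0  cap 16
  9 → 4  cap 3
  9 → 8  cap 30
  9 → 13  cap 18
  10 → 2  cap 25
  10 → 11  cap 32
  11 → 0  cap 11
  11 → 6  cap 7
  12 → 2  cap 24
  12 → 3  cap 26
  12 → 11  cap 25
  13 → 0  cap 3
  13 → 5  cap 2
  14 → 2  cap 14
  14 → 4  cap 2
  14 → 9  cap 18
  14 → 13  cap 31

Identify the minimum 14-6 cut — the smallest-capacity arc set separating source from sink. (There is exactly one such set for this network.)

Min-cut arcs: {(13,0), (13,5), (14,2), (14,4), (14,9)} (total capacity 39)

augment #1: 14→4→3→6 push 2
augment #2: 14→9→8→6 push 5
augment #3: 14→2→0→3→6 push 1
augment #4: 14→9→4→3→6 push 3
augment #5: 14→9→8→1→6 push 10
augment #6: 14→13→5→3→6 push 2
augment #7: 14→2→0→5→3→6 push 13
augment #8: 14→13→0→5→3→6 push 2
augment #9: 14→13→0→5→4→3→6 push 1
max flow = 39; residual-reachable set from 14 gives S-side
cut edges (S→T): {(13,0), (13,5), (14,2), (14,4), (14,9)} total cap 39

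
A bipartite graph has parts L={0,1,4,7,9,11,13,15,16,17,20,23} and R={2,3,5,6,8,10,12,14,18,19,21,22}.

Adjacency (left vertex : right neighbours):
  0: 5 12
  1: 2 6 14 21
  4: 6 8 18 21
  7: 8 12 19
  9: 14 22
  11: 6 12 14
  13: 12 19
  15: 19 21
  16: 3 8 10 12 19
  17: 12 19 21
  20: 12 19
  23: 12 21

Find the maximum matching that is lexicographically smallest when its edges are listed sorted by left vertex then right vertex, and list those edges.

Lex-smallest maximum matching: {(0,5), (1,2), (4,6), (7,8), (9,22), (11,14), (13,12), (15,19), (16,3), (17,21)}

|M| = 10 (so the lex-smallest maximum matching has 10 edges)
process left vertices in ascending order; for each, take the smallest-labelled available neighbour that still permits 10 edges overall, or leave it unmatched if none does
lex-smallest matching: {0-5, 1-2, 4-6, 7-8, 9-22, 11-14, 13-12, 15-19, 16-3, 17-21}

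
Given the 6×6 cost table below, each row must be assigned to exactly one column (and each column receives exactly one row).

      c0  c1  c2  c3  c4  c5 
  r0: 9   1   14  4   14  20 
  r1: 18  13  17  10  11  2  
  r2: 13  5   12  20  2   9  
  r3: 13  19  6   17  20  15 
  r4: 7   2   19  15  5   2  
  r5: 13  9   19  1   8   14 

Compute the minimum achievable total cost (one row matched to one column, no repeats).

Minimum assignment cost: 19

optimal assignment: row0→col1 (cost 1), row1→col5 (cost 2), row2→col4 (cost 2), row3→col2 (cost 6), row4→col0 (cost 7), row5→col3 (cost 1)
total = 1 + 2 + 2 + 6 + 7 + 1 = 19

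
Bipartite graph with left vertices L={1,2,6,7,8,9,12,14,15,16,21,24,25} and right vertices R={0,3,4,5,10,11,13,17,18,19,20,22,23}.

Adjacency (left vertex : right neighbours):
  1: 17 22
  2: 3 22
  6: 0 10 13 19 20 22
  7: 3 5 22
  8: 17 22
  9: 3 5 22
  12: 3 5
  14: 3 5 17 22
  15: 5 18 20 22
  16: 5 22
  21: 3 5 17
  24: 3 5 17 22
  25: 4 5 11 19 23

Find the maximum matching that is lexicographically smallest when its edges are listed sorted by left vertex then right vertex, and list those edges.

Lex-smallest maximum matching: {(1,17), (2,3), (6,0), (7,5), (8,22), (15,18), (25,4)}

|M| = 7 (so the lex-smallest maximum matching has 7 edges)
process left vertices in ascending order; for each, take the smallest-labelled available neighbour that still permits 7 edges overall, or leave it unmatched if none does
lex-smallest matching: {1-17, 2-3, 6-0, 7-5, 8-22, 15-18, 25-4}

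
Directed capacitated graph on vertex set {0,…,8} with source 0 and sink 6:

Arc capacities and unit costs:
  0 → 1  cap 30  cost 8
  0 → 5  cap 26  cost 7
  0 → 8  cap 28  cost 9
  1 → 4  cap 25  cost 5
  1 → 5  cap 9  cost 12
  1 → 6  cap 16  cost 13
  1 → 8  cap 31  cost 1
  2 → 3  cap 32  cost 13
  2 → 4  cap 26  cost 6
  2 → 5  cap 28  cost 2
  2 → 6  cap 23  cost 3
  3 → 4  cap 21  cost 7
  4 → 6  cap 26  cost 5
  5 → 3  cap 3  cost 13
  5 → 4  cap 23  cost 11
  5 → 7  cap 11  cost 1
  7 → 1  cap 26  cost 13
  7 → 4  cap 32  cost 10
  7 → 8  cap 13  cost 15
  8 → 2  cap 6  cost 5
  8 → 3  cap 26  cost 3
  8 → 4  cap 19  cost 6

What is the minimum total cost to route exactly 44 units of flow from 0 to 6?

shortest-cost path #1: 0→8→2→6 push 6 @ unit cost 17 (adds 102)
shortest-cost path #2: 0→1→4→6 push 25 @ unit cost 18 (adds 450)
shortest-cost path #3: 0→8→4→6 push 1 @ unit cost 20 (adds 20)
shortest-cost path #4: 0→1→6 push 5 @ unit cost 21 (adds 105)
shortest-cost path #5: 0→8→4→1→6 push 7 @ unit cost 23 (adds 161)
total cost = 838

Minimum cost for 44 units: 838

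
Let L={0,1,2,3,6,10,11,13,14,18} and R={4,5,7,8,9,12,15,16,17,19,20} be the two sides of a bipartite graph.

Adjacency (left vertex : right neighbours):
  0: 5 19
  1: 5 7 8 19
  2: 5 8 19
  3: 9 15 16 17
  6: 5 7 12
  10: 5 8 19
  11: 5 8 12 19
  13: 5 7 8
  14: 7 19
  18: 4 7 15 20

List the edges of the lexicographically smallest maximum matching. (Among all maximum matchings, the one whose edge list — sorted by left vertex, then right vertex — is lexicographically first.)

Lex-smallest maximum matching: {(0,5), (1,7), (2,8), (3,9), (6,12), (10,19), (18,4)}

|M| = 7 (so the lex-smallest maximum matching has 7 edges)
process left vertices in ascending order; for each, take the smallest-labelled available neighbour that still permits 7 edges overall, or leave it unmatched if none does
lex-smallest matching: {0-5, 1-7, 2-8, 3-9, 6-12, 10-19, 18-4}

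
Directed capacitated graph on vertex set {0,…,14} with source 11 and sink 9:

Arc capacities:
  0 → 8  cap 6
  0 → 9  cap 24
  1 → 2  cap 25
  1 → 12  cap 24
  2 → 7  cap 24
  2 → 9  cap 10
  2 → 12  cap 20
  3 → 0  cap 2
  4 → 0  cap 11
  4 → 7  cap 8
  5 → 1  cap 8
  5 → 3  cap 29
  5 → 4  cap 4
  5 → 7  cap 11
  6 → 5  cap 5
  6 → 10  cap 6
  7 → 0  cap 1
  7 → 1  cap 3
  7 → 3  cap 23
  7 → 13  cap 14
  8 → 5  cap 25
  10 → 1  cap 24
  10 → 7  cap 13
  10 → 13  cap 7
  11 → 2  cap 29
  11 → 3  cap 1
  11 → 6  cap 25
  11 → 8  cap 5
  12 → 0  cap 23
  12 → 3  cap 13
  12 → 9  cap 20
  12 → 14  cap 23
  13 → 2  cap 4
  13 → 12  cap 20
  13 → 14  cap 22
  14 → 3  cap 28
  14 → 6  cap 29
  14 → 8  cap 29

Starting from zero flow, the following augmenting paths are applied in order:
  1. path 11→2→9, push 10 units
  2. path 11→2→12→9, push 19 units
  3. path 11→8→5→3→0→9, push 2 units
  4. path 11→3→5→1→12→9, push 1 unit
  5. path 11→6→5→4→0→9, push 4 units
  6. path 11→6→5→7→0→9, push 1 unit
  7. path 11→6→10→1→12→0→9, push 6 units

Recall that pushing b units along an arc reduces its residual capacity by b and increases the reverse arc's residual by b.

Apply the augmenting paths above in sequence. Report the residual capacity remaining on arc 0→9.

Residual capacity of (0,9): 11

after path 1 (11→2→9, push 10): res(0,9)=24
after path 2 (11→2→12→9, push 19): res(0,9)=24
after path 3 (11→8→5→3→0→9, push 2): res(0,9)=22
after path 4 (11→3→5→1→12→9, push 1): res(0,9)=22
after path 5 (11→6→5→4→0→9, push 4): res(0,9)=18
after path 6 (11→6→5→7→0→9, push 1): res(0,9)=17
after path 7 (11→6→10→1→12→0→9, push 6): res(0,9)=11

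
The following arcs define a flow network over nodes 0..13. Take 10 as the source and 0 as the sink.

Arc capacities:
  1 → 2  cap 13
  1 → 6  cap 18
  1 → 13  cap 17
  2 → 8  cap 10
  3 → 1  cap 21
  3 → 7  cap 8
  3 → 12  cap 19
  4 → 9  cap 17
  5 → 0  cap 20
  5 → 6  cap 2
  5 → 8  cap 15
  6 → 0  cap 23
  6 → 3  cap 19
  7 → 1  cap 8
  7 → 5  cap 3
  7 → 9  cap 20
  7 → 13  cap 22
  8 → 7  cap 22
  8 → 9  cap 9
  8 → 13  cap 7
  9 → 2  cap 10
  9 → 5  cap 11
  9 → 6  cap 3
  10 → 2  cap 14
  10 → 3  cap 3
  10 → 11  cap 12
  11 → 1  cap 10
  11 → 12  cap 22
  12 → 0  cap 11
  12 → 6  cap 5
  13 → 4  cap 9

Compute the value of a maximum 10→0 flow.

augment #1: 10→3→12→0 bottleneck 3, total now 3
augment #2: 10→11→12→0 bottleneck 8, total now 11
augment #3: 10→11→1→6→0 bottleneck 4, total now 15
augment #4: 10→2→8→7→5→0 bottleneck 3, total now 18
augment #5: 10→2→8→9→5→0 bottleneck 7, total now 25

Maximum flow value: 25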